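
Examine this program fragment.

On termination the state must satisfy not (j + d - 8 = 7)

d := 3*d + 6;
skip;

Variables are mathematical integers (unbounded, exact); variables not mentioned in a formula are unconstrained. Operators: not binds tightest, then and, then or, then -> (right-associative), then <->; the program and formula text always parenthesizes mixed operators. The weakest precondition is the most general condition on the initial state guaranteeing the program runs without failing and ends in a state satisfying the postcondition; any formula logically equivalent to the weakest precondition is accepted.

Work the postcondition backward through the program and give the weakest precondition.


Working backward. After the program, the postcondition not (j + d - 8 = 7) must hold; in canonical form it is not (d + j = 15).
Before skip: not (d + j = 15)
Before d := 3*d + 6: not (3*d + j = 9)
Answer: WP = not (3*d + j = 9)


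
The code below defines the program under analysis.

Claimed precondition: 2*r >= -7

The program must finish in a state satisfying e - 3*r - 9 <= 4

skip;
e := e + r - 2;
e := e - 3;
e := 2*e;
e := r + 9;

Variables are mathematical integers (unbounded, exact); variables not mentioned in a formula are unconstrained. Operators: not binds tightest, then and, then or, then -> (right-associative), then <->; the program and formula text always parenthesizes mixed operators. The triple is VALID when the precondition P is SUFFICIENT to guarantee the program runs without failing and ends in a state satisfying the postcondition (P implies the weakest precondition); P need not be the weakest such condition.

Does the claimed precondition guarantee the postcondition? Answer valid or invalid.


Working backward. After the program, the postcondition e - 3*r - 9 <= 4 must hold; in canonical form it is e <= 3*r + 13.
Before e := r + 9: 2*r >= -4
Before e := 2*e: 2*r >= -4
Before e := e - 3: 2*r >= -4
Before e := e + r - 2: 2*r >= -4
Before skip: 2*r >= -4
The weakest precondition is 2*r >= -4.
Check whether 2*r >= -7 implies it.
Countermodel: at the initial state r = -3, the precondition holds but the weakest precondition fails.
Answer: invalid


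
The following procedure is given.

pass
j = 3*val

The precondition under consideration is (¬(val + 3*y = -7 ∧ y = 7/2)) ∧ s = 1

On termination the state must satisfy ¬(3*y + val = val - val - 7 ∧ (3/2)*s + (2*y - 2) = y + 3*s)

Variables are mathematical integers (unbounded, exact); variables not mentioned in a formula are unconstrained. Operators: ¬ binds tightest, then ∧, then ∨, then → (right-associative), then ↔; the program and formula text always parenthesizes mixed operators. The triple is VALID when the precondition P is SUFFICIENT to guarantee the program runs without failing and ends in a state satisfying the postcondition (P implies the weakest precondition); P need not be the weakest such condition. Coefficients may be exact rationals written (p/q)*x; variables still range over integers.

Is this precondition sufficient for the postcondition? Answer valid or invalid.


Working backward. After the program, the postcondition ¬(3*y + val = val - val - 7 ∧ (3/2)*s + (2*y - 2) = y + 3*s) must hold; in canonical form it is ¬(val + 3*y = -7 ∧ y = (3/2)*s + 2).
Before j := 3*val: ¬(val + 3*y = -7 ∧ y = (3/2)*s + 2)
Before skip: ¬(val + 3*y = -7 ∧ y = (3/2)*s + 2)
The weakest precondition is ¬(val + 3*y = -7 ∧ y = (3/2)*s + 2).
Check whether (¬(val + 3*y = -7 ∧ y = 7/2)) ∧ s = 1 implies it.
Every state satisfying the precondition satisfies the weakest precondition: the implication holds.
Answer: valid


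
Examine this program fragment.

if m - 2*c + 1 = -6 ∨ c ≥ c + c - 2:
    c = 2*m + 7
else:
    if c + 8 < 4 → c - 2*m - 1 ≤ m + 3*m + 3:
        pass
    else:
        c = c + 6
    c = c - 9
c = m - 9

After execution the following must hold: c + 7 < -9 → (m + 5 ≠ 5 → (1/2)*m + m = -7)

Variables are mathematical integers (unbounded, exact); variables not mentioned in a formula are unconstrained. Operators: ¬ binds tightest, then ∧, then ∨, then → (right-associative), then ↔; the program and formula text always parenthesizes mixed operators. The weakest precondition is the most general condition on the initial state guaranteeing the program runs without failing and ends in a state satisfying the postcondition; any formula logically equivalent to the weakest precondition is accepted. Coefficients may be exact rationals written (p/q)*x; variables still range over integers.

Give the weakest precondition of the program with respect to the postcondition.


Working backward. After the program, the postcondition c + 7 < -9 → (m + 5 ≠ 5 → (1/2)*m + m = -7) must hold; in canonical form it is c < -16 → (m ≠ 0 → (3/2)*m = -7).
Before c := m - 9: m < -7 → (m ≠ 0 → (3/2)*m = -7)
Then branch requires m < -7 → (m ≠ 0 → (3/2)*m = -7); else branch requires ((c < -4 → c ≤ 6*m + 4) → (m < -7 → (m ≠ 0 → (3/2)*m = -7))) ∧ ((¬(c < -4 → c ≤ 6*m + 4)) → (m < -7 → (m ≠ 0 → (3/2)*m = -7))).
Before the if: ((m = 2*c - 7 ∨ c ≤ 2) → (m < -7 → (m ≠ 0 → (3/2)*m = -7))) ∧ ((¬(m = 2*c - 7 ∨ c ≤ 2)) → (((c < -4 → c ≤ 6*m + 4) → (m < -7 → (m ≠ 0 → (3/2)*m = -7))) ∧ ((¬(c < -4 → c ≤ 6*m + 4)) → (m < -7 → (m ≠ 0 → (3/2)*m = -7)))))
Answer: WP = ((m = 2*c - 7 ∨ c ≤ 2) → (m < -7 → (m ≠ 0 → (3/2)*m = -7))) ∧ ((¬(m = 2*c - 7 ∨ c ≤ 2)) → (((c < -4 → c ≤ 6*m + 4) → (m < -7 → (m ≠ 0 → (3/2)*m = -7))) ∧ ((¬(c < -4 → c ≤ 6*m + 4)) → (m < -7 → (m ≠ 0 → (3/2)*m = -7)))))


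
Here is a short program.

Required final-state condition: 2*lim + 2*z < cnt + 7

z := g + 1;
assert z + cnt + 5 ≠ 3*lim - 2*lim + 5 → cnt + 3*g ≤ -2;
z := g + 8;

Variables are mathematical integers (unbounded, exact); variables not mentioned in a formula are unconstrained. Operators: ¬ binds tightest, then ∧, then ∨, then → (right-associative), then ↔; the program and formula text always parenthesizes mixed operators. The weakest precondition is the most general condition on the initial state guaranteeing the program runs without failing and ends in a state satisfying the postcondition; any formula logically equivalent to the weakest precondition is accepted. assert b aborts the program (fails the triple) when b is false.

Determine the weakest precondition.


Working backward. After the program, 2*lim + 2*z < cnt + 7 must hold.
Before z := g + 8: 2*g + 2*lim < cnt - 9
Before assert z + cnt + 5 ≠ 3*lim - 2*lim + 5 → cnt + 3*g ≤ -2: (cnt + z ≠ lim → cnt + 3*g ≤ -2) ∧ 2*g + 2*lim < cnt - 9
Before z := g + 1: (cnt + g ≠ lim - 1 → cnt + 3*g ≤ -2) ∧ 2*g + 2*lim < cnt - 9
Answer: WP = (cnt + g ≠ lim - 1 → cnt + 3*g ≤ -2) ∧ 2*g + 2*lim < cnt - 9


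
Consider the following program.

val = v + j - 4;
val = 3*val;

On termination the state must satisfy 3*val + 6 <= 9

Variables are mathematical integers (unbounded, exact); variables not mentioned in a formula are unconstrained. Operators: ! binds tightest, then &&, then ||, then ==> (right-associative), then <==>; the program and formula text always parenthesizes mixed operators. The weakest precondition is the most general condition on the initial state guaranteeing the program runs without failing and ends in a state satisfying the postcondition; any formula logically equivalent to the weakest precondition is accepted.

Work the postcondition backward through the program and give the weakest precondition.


Working backward. After the program, the postcondition 3*val + 6 <= 9 must hold; in canonical form it is 3*val <= 3.
Before val := 3*val: 9*val <= 3
Before val := v + j - 4: 9*j + 9*v <= 39
Answer: WP = 9*j + 9*v <= 39


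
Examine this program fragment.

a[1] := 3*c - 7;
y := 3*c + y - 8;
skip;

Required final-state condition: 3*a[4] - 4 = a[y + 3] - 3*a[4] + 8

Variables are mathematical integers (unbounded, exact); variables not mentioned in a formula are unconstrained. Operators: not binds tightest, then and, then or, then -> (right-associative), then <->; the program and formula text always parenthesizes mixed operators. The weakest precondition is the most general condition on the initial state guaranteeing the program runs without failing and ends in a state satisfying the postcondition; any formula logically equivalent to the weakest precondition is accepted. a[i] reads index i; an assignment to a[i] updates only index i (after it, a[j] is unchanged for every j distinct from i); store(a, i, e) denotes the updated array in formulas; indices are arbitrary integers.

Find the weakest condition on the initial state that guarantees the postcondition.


Working backward. After the program, the postcondition 3*a[4] - 4 = a[y + 3] - 3*a[4] + 8 must hold; in canonical form it is 6*a[4] = a[y + 3] + 12.
Before skip: 6*a[4] = a[y + 3] + 12
Before y := 3*c + y - 8: 6*a[4] = a[3*c + y - 5] + 12
Before a[1] := 3*c - 7: 6*a[4] = store(a, 1, 3*c - 7)[3*c + y - 5] + 12
Answer: WP = 6*a[4] = store(a, 1, 3*c - 7)[3*c + y - 5] + 12


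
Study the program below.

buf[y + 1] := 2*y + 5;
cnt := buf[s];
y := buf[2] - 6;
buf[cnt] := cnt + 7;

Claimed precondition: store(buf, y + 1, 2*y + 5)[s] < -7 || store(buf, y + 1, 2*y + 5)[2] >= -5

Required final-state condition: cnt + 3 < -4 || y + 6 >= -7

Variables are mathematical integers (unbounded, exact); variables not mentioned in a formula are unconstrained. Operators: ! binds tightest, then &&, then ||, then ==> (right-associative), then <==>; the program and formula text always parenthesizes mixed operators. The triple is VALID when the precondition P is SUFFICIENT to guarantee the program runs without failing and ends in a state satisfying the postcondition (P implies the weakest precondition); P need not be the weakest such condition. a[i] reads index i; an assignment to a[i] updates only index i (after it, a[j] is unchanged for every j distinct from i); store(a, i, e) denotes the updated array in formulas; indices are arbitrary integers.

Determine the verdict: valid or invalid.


Working backward. After the program, the postcondition cnt + 3 < -4 || y + 6 >= -7 must hold; in canonical form it is cnt < -7 || y >= -13.
Before buf[cnt] := cnt + 7: cnt < -7 || y >= -13
Before y := buf[2] - 6: cnt < -7 || buf[2] >= -7
Before cnt := buf[s]: buf[s] < -7 || buf[2] >= -7
Before buf[y + 1] := 2*y + 5: store(buf, y + 1, 2*y + 5)[s] < -7 || store(buf, y + 1, 2*y + 5)[2] >= -7
The weakest precondition is store(buf, y + 1, 2*y + 5)[s] < -7 || store(buf, y + 1, 2*y + 5)[2] >= -7.
Check whether store(buf, y + 1, 2*y + 5)[s] < -7 || store(buf, y + 1, 2*y + 5)[2] >= -5 implies it.
Every state satisfying the precondition satisfies the weakest precondition: the implication holds.
Answer: valid


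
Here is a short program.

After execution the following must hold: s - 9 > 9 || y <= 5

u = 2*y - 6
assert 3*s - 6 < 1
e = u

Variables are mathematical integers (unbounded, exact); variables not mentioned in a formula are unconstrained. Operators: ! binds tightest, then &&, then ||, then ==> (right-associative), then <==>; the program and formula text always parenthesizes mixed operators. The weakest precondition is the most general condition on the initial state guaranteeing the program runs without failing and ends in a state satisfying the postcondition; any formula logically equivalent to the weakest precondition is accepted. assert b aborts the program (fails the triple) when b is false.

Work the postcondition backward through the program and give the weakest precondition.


Working backward. After the program, the postcondition s - 9 > 9 || y <= 5 must hold; in canonical form it is s > 18 || y <= 5.
Before e := u: s > 18 || y <= 5
Before assert 3*s - 6 < 1: 3*s < 7 && (s > 18 || y <= 5)
Before u := 2*y - 6: 3*s < 7 && (s > 18 || y <= 5)
Answer: WP = 3*s < 7 && (s > 18 || y <= 5)


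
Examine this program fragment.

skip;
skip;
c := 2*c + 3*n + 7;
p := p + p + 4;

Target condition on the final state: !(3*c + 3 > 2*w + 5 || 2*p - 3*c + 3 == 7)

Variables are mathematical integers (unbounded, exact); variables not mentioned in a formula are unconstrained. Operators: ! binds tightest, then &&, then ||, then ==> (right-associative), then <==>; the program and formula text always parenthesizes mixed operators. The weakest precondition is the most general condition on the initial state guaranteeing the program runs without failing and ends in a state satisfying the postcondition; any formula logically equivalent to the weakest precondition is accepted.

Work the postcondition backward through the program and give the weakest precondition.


Working backward. After the program, the postcondition !(3*c + 3 > 2*w + 5 || 2*p - 3*c + 3 == 7) must hold; in canonical form it is !(3*c > 2*w + 2 || 2*p == 3*c + 4).
Before p := p + p + 4: !(3*c > 2*w + 2 || 4*p == 3*c - 4)
Before c := 2*c + 3*n + 7: !(6*c + 9*n > 2*w - 19 || 4*p == 6*c + 9*n + 17)
Before skip: !(6*c + 9*n > 2*w - 19 || 4*p == 6*c + 9*n + 17)
Before skip: !(6*c + 9*n > 2*w - 19 || 4*p == 6*c + 9*n + 17)
Answer: WP = !(6*c + 9*n > 2*w - 19 || 4*p == 6*c + 9*n + 17)


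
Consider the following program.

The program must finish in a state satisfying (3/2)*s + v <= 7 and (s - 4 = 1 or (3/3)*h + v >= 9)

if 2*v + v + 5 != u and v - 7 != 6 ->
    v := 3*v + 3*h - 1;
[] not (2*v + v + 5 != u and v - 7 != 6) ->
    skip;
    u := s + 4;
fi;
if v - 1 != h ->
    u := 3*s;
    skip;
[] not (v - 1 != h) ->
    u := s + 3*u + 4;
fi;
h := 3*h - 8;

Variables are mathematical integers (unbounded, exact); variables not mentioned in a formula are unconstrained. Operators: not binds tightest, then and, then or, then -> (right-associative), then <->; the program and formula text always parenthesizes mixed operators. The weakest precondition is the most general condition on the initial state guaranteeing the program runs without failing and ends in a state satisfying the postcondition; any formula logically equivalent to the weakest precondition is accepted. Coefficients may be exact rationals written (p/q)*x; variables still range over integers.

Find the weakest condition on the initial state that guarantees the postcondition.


Working backward. After the program, the postcondition (3/2)*s + v <= 7 and (s - 4 = 1 or (3/3)*h + v >= 9) must hold; in canonical form it is (3/2)*s + v <= 7 and (s = 5 or h + v >= 9).
Before h := 3*h - 8: (3/2)*s + v <= 7 and (s = 5 or 3*h + v >= 17)
Then branch requires (3/2)*s + v <= 7 and (s = 5 or 3*h + v >= 17); else branch requires (3/2)*s + v <= 7 and (s = 5 or 3*h + v >= 17).
Before the if: (v != h + 1 -> ((3/2)*s + v <= 7 and (s = 5 or 3*h + v >= 17))) and ((not (v != h + 1)) -> ((3/2)*s + v <= 7 and (s = 5 or 3*h + v >= 17)))
Then branch requires (2*h + 3*v != 2 -> (3*h + (3/2)*s + 3*v <= 8 and (s = 5 or 6*h + 3*v >= 18))) and ((not (2*h + 3*v != 2)) -> (3*h + (3/2)*s + 3*v <= 8 and (s = 5 or 6*h + 3*v >= 18))); else branch requires (v != h + 1 -> ((3/2)*s + v <= 7 and (s = 5 or 3*h + v >= 17))) and ((not (v != h + 1)) -> ((3/2)*s + v <= 7 and (s = 5 or 3*h + v >= 17))).
Before the if: ((3*v != u - 5 and v != 13) -> ((2*h + 3*v != 2 -> (3*h + (3/2)*s + 3*v <= 8 and (s = 5 or 6*h + 3*v >= 18))) and ((not (2*h + 3*v != 2)) -> (3*h + (3/2)*s + 3*v <= 8 and (s = 5 or 6*h + 3*v >= 18))))) and ((not (3*v != u - 5 and v != 13)) -> ((v != h + 1 -> ((3/2)*s + v <= 7 and (s = 5 or 3*h + v >= 17))) and ((not (v != h + 1)) -> ((3/2)*s + v <= 7 and (s = 5 or 3*h + v >= 17)))))
Answer: WP = ((3*v != u - 5 and v != 13) -> ((2*h + 3*v != 2 -> (3*h + (3/2)*s + 3*v <= 8 and (s = 5 or 6*h + 3*v >= 18))) and ((not (2*h + 3*v != 2)) -> (3*h + (3/2)*s + 3*v <= 8 and (s = 5 or 6*h + 3*v >= 18))))) and ((not (3*v != u - 5 and v != 13)) -> ((v != h + 1 -> ((3/2)*s + v <= 7 and (s = 5 or 3*h + v >= 17))) and ((not (v != h + 1)) -> ((3/2)*s + v <= 7 and (s = 5 or 3*h + v >= 17)))))


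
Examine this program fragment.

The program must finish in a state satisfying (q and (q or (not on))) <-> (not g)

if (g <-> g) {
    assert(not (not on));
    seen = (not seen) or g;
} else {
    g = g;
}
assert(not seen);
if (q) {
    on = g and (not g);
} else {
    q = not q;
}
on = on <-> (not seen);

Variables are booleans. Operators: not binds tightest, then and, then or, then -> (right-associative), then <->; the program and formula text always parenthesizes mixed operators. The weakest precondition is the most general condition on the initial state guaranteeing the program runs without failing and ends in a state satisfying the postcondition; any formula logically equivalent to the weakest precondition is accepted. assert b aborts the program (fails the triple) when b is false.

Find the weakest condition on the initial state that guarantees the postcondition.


Working backward. After the program, (q and (q or (not on))) <-> (not g) must hold.
Before on := on <-> (not seen): (q and (q or (not (on <-> (not seen))))) <-> (not g)
Then branch requires (q and (q or (not seen))) <-> (not g); else branch requires ((not q) and ((not q) or (not (on <-> (not seen))))) <-> (not g).
Before the if: (q -> ((q and (q or (not seen))) <-> (not g))) and ((not q) -> (((not q) and ((not q) or (not (on <-> (not seen))))) <-> (not g)))
Before assert not seen: (not seen) and (q -> ((q and (q or (not seen))) <-> (not g))) and ((not q) -> (((not q) and ((not q) or (not (on <-> (not seen))))) <-> (not g)))
Then branch requires on and (not ((not seen) or g)) and (q -> ((q and (q or (not ((not seen) or g)))) <-> (not g))) and ((not q) -> (((not q) and ((not q) or (not (on <-> (not ((not seen) or g)))))) <-> (not g))); else branch requires (not seen) and (q -> ((q and (q or (not seen))) <-> (not g))) and ((not q) -> (((not q) and ((not q) or (not (on <-> (not seen))))) <-> (not g))).
Before the if: on and (not ((not seen) or g)) and (q -> ((q and (q or (not ((not seen) or g)))) <-> (not g))) and ((not q) -> (((not q) and ((not q) or (not (on <-> (not ((not seen) or g)))))) <-> (not g)))
Answer: WP = on and (not ((not seen) or g)) and (q -> ((q and (q or (not ((not seen) or g)))) <-> (not g))) and ((not q) -> (((not q) and ((not q) or (not (on <-> (not ((not seen) or g)))))) <-> (not g)))


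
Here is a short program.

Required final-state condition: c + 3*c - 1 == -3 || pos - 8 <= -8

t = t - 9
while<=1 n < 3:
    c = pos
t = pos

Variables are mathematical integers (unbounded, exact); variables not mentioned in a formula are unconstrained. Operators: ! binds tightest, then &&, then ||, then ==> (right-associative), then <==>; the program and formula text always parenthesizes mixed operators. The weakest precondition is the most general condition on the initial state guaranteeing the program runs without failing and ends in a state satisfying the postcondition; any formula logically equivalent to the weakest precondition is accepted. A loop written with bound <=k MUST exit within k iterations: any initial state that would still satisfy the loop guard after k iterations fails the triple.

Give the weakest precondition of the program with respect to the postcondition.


Working backward. After the program, the postcondition c + 3*c - 1 == -3 || pos - 8 <= -8 must hold; in canonical form it is 4*c == -2 || pos <= 0.
Before t := pos: 4*c == -2 || pos <= 0
Before the loop (bound <=1), unroll the exhaustion recursion (WP_0 = exit-now case; WP_j = one more guarded iteration, up to j = 1):
  WP_0: (!(n < 3)) && (4*c == -2 || pos <= 0)
  WP_1: (n < 3 ==> ((!(n < 3)) && (4*pos == -2 || pos <= 0))) && ((!(n < 3)) ==> (4*c == -2 || pos <= 0))
So before the loop: (n < 3 ==> ((!(n < 3)) && (4*pos == -2 || pos <= 0))) && ((!(n < 3)) ==> (4*c == -2 || pos <= 0))
Before t := t - 9: (n < 3 ==> ((!(n < 3)) && (4*pos == -2 || pos <= 0))) && ((!(n < 3)) ==> (4*c == -2 || pos <= 0))
Answer: WP = (n < 3 ==> ((!(n < 3)) && (4*pos == -2 || pos <= 0))) && ((!(n < 3)) ==> (4*c == -2 || pos <= 0))


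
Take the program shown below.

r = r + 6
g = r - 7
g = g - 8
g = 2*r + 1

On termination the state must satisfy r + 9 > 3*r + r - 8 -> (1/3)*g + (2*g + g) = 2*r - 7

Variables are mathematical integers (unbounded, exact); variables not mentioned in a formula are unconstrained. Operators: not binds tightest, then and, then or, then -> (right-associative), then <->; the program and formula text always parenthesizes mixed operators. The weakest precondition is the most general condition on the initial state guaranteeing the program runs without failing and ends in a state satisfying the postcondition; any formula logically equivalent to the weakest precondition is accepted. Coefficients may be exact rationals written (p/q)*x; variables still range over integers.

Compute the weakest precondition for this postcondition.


Working backward. After the program, the postcondition r + 9 > 3*r + r - 8 -> (1/3)*g + (2*g + g) = 2*r - 7 must hold; in canonical form it is 3*r < 17 -> (10/3)*g = 2*r - 7.
Before g := 2*r + 1: 3*r < 17 -> (14/3)*r = -31/3
Before g := g - 8: 3*r < 17 -> (14/3)*r = -31/3
Before g := r - 7: 3*r < 17 -> (14/3)*r = -31/3
Before r := r + 6: 3*r < -1 -> (14/3)*r = -115/3
Answer: WP = 3*r < -1 -> (14/3)*r = -115/3


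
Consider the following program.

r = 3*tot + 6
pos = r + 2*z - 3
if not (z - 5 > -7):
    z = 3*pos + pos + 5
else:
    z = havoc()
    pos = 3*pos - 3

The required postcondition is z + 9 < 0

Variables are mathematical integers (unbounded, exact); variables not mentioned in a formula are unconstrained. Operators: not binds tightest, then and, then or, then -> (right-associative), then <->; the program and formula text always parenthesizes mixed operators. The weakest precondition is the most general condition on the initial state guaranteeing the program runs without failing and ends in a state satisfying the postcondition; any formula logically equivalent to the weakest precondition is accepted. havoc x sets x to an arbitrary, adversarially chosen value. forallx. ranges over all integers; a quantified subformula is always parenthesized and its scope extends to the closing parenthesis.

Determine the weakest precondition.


Working backward. After the program, the postcondition z + 9 < 0 must hold; in canonical form it is z < -9.
Then branch requires 4*pos < -14; else branch requires forall z_1. z_1 < -9.
Before the if: ((not (z > -2)) -> 4*pos < -14) and (z > -2 -> (forall z_1. z_1 < -9))
Before pos := r + 2*z - 3: ((not (z > -2)) -> 4*r + 8*z < -2) and (z > -2 -> (forall z_1. z_1 < -9))
Before r := 3*tot + 6: ((not (z > -2)) -> 12*tot + 8*z < -26) and (z > -2 -> (forall z_1. z_1 < -9))
Answer: WP = ((not (z > -2)) -> 12*tot + 8*z < -26) and (z > -2 -> (forall z_1. z_1 < -9))


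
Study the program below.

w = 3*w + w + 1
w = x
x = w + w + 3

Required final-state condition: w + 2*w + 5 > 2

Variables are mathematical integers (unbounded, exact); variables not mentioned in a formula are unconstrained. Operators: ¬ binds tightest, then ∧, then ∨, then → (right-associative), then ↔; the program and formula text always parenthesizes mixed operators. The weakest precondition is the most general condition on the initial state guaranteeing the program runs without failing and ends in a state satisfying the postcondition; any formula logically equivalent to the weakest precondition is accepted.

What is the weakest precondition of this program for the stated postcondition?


Working backward. After the program, the postcondition w + 2*w + 5 > 2 must hold; in canonical form it is 3*w > -3.
Before x := w + w + 3: 3*w > -3
Before w := x: 3*x > -3
Before w := 3*w + w + 1: 3*x > -3
Answer: WP = 3*x > -3


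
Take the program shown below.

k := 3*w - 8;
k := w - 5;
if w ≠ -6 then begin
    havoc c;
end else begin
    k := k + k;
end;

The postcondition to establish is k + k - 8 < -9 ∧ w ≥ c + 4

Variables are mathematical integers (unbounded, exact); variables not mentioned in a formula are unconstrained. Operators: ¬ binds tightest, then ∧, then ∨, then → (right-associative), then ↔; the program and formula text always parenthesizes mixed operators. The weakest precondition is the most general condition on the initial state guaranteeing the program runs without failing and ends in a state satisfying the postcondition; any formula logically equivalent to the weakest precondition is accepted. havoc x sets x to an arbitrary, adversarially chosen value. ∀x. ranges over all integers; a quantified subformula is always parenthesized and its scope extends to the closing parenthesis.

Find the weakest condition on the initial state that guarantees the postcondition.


Working backward. After the program, the postcondition k + k - 8 < -9 ∧ w ≥ c + 4 must hold; in canonical form it is 2*k < -1 ∧ w ≥ c + 4.
Then branch requires ∀c_1. (2*k < -1 ∧ w ≥ c_1 + 4); else branch requires 4*k < -1 ∧ w ≥ c + 4.
Before the if: (w ≠ -6 → (∀c_1. (2*k < -1 ∧ w ≥ c_1 + 4))) ∧ ((¬(w ≠ -6)) → (4*k < -1 ∧ w ≥ c + 4))
Before k := w - 5: (w ≠ -6 → (∀c_1. (2*w < 9 ∧ w ≥ c_1 + 4))) ∧ ((¬(w ≠ -6)) → (4*w < 19 ∧ w ≥ c + 4))
Before k := 3*w - 8: (w ≠ -6 → (∀c_1. (2*w < 9 ∧ w ≥ c_1 + 4))) ∧ ((¬(w ≠ -6)) → (4*w < 19 ∧ w ≥ c + 4))
Answer: WP = (w ≠ -6 → (∀c_1. (2*w < 9 ∧ w ≥ c_1 + 4))) ∧ ((¬(w ≠ -6)) → (4*w < 19 ∧ w ≥ c + 4))


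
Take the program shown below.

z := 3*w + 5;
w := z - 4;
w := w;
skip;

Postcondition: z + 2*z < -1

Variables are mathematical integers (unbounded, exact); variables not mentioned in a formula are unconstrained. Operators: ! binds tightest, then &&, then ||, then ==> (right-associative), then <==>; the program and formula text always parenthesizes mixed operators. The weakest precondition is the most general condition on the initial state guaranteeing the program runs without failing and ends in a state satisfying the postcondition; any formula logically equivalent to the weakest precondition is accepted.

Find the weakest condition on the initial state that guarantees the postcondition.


Working backward. After the program, the postcondition z + 2*z < -1 must hold; in canonical form it is 3*z < -1.
Before skip: 3*z < -1
Before w := w: 3*z < -1
Before w := z - 4: 3*z < -1
Before z := 3*w + 5: 9*w < -16
Answer: WP = 9*w < -16


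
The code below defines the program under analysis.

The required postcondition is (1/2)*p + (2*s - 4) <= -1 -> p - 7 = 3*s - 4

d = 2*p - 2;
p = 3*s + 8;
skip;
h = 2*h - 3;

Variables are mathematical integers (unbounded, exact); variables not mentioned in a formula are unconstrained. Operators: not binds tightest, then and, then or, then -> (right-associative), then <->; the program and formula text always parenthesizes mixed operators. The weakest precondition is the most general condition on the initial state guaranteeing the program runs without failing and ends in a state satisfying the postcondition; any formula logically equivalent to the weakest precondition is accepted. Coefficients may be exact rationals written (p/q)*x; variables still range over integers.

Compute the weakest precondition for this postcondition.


Working backward. After the program, the postcondition (1/2)*p + (2*s - 4) <= -1 -> p - 7 = 3*s - 4 must hold; in canonical form it is (1/2)*p + 2*s <= 3 -> p = 3*s + 3.
Before h := 2*h - 3: (1/2)*p + 2*s <= 3 -> p = 3*s + 3
Before skip: (1/2)*p + 2*s <= 3 -> p = 3*s + 3
Before p := 3*s + 8: not ((7/2)*s <= -1)
Before d := 2*p - 2: not ((7/2)*s <= -1)
Answer: WP = not ((7/2)*s <= -1)


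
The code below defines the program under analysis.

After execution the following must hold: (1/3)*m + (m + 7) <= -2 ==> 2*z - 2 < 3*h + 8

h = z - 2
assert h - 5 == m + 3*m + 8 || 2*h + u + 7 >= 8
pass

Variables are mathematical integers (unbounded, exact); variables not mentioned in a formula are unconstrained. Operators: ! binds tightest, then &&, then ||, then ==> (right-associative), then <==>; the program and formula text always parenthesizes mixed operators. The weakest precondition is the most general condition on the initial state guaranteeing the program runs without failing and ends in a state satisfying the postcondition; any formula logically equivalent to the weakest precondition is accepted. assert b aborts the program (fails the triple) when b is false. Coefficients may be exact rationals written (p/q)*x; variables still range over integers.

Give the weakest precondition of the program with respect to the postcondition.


Working backward. After the program, the postcondition (1/3)*m + (m + 7) <= -2 ==> 2*z - 2 < 3*h + 8 must hold; in canonical form it is (4/3)*m <= -9 ==> 2*z < 3*h + 10.
Before skip: (4/3)*m <= -9 ==> 2*z < 3*h + 10
Before assert h - 5 == m + 3*m + 8 || 2*h + u + 7 >= 8: (h == 4*m + 13 || 2*h + u >= 1) && ((4/3)*m <= -9 ==> 2*z < 3*h + 10)
Before h := z - 2: (z == 4*m + 15 || u + 2*z >= 5) && ((4/3)*m <= -9 ==> z > -4)
Answer: WP = (z == 4*m + 15 || u + 2*z >= 5) && ((4/3)*m <= -9 ==> z > -4)


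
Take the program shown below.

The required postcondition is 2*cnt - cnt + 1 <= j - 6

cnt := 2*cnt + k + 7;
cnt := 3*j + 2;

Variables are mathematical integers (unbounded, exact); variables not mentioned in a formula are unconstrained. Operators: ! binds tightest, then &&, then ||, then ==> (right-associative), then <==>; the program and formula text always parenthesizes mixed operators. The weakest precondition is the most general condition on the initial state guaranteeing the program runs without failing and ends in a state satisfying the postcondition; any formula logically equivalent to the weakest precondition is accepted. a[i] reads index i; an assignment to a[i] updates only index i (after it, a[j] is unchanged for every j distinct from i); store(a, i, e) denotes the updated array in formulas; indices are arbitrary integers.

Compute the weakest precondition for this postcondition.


Working backward. After the program, the postcondition 2*cnt - cnt + 1 <= j - 6 must hold; in canonical form it is cnt <= j - 7.
Before cnt := 3*j + 2: 2*j <= -9
Before cnt := 2*cnt + k + 7: 2*j <= -9
Answer: WP = 2*j <= -9


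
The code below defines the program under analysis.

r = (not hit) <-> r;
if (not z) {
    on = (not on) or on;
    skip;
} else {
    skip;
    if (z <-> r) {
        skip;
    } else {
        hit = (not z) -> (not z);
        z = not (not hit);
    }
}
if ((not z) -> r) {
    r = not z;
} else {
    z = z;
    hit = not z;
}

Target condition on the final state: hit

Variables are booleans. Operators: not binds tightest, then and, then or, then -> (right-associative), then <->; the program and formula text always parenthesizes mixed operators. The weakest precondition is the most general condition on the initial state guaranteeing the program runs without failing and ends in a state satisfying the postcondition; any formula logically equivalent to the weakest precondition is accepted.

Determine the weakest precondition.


Working backward. After the program, hit must hold.
Then branch requires hit; else branch requires not z.
Before the if: (((not z) -> r) -> hit) and ((not ((not z) -> r)) -> (not z))
Then branch requires (((not z) -> r) -> hit) and ((not ((not z) -> r)) -> (not z)); else branch requires (z <-> r) -> ((((not z) -> r) -> hit) and ((not ((not z) -> r)) -> (not z))).
Before the if: ((not z) -> ((((not z) -> r) -> hit) and ((not ((not z) -> r)) -> (not z)))) and (z -> ((z <-> r) -> ((((not z) -> r) -> hit) and ((not ((not z) -> r)) -> (not z)))))
Before r := (not hit) <-> r: ((not z) -> ((((not z) -> ((not hit) <-> r)) -> hit) and ((not ((not z) -> ((not hit) <-> r))) -> (not z)))) and (z -> ((z <-> ((not hit) <-> r)) -> ((((not z) -> ((not hit) <-> r)) -> hit) and ((not ((not z) -> ((not hit) <-> r))) -> (not z)))))
Answer: WP = ((not z) -> ((((not z) -> ((not hit) <-> r)) -> hit) and ((not ((not z) -> ((not hit) <-> r))) -> (not z)))) and (z -> ((z <-> ((not hit) <-> r)) -> ((((not z) -> ((not hit) <-> r)) -> hit) and ((not ((not z) -> ((not hit) <-> r))) -> (not z)))))


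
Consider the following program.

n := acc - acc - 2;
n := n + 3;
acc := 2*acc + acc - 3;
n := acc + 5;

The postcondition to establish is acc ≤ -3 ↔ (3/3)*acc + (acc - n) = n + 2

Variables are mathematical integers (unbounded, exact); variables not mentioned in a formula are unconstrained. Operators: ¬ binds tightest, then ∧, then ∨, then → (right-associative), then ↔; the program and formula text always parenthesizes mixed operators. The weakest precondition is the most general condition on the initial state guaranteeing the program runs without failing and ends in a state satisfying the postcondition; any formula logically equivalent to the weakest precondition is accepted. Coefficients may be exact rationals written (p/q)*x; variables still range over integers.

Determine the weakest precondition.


Working backward. After the program, the postcondition acc ≤ -3 ↔ (3/3)*acc + (acc - n) = n + 2 must hold; in canonical form it is acc ≤ -3 ↔ 2*acc = 2*n + 2.
Before n := acc + 5: ¬(acc ≤ -3)
Before acc := 2*acc + acc - 3: ¬(3*acc ≤ 0)
Before n := n + 3: ¬(3*acc ≤ 0)
Before n := acc - acc - 2: ¬(3*acc ≤ 0)
Answer: WP = ¬(3*acc ≤ 0)


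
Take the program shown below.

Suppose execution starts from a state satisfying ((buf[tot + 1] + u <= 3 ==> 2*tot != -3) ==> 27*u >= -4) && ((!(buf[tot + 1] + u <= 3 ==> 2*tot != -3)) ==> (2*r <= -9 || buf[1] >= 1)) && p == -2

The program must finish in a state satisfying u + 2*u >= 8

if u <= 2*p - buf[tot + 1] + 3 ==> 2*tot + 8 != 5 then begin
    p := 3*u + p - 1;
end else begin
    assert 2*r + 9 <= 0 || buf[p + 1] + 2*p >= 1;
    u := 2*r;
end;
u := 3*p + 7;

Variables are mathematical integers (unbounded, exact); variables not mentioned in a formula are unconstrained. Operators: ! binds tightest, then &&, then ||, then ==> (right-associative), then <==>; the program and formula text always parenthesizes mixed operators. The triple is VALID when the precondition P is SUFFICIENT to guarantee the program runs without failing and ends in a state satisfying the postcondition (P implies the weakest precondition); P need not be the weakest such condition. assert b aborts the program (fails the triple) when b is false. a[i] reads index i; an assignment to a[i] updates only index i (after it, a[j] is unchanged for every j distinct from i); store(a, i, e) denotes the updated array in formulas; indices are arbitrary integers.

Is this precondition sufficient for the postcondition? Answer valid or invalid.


Working backward. After the program, the postcondition u + 2*u >= 8 must hold; in canonical form it is 3*u >= 8.
Before u := 3*p + 7: 9*p >= -13
Then branch requires 9*p + 27*u >= -4; else branch requires (2*r <= -9 || buf[p + 1] + 2*p >= 1) && 9*p >= -13.
Before the if: ((buf[tot + 1] + u <= 2*p + 3 ==> 2*tot != -3) ==> 9*p + 27*u >= -4) && ((!(buf[tot + 1] + u <= 2*p + 3 ==> 2*tot != -3)) ==> ((2*r <= -9 || buf[p + 1] + 2*p >= 1) && 9*p >= -13))
The weakest precondition is ((buf[tot + 1] + u <= 2*p + 3 ==> 2*tot != -3) ==> 9*p + 27*u >= -4) && ((!(buf[tot + 1] + u <= 2*p + 3 ==> 2*tot != -3)) ==> ((2*r <= -9 || buf[p + 1] + 2*p >= 1) && 9*p >= -13)).
Check whether ((buf[tot + 1] + u <= 3 ==> 2*tot != -3) ==> 27*u >= -4) && ((!(buf[tot + 1] + u <= 3 ==> 2*tot != -3)) ==> (2*r <= -9 || buf[1] >= 1)) && p == -2 implies it.
Countermodel: at the initial state buf = {[-1] = 0, [1] = 0, elsewhere 0}, p = -2, r = 0, tot = 0, u = 0, the precondition holds but the weakest precondition fails.
Answer: invalid


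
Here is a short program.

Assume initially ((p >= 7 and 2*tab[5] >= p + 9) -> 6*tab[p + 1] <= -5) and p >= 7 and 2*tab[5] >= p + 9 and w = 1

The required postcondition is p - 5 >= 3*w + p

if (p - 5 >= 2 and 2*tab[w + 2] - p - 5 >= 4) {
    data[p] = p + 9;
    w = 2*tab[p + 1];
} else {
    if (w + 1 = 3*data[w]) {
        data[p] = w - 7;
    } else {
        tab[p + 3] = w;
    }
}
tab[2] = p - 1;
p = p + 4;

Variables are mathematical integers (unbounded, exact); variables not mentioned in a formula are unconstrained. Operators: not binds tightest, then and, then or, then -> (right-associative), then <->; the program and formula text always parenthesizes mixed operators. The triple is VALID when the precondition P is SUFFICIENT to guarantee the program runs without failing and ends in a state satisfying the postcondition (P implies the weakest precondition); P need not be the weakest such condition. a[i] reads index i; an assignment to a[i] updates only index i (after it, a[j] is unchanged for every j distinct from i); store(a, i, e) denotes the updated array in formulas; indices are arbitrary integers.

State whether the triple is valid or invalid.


Working backward. After the program, the postcondition p - 5 >= 3*w + p must hold; in canonical form it is 3*w <= -5.
Before p := p + 4: 3*w <= -5
Before tab[2] := p - 1: 3*w <= -5
Then branch requires 6*tab[p + 1] <= -5; else branch requires (w = 3*data[w] - 1 -> 3*w <= -5) and ((not (w = 3*data[w] - 1)) -> 3*w <= -5).
Before the if: ((p >= 7 and 2*tab[w + 2] >= p + 9) -> 6*tab[p + 1] <= -5) and ((not (p >= 7 and 2*tab[w + 2] >= p + 9)) -> ((w = 3*data[w] - 1 -> 3*w <= -5) and ((not (w = 3*data[w] - 1)) -> 3*w <= -5)))
The weakest precondition is ((p >= 7 and 2*tab[w + 2] >= p + 9) -> 6*tab[p + 1] <= -5) and ((not (p >= 7 and 2*tab[w + 2] >= p + 9)) -> ((w = 3*data[w] - 1 -> 3*w <= -5) and ((not (w = 3*data[w] - 1)) -> 3*w <= -5))).
Check whether ((p >= 7 and 2*tab[5] >= p + 9) -> 6*tab[p + 1] <= -5) and p >= 7 and 2*tab[5] >= p + 9 and w = 1 implies it.
Countermodel: at the initial state data = {[1] = 0, [3] = 0, [5] = 0, [34852] = 0, elsewhere 0}, p = 34851, tab = {[1] = -1, [3] = 0, [5] = 17430, [34852] = -1, elsewhere -1}, w = 1, the precondition holds but the weakest precondition fails.
Answer: invalid


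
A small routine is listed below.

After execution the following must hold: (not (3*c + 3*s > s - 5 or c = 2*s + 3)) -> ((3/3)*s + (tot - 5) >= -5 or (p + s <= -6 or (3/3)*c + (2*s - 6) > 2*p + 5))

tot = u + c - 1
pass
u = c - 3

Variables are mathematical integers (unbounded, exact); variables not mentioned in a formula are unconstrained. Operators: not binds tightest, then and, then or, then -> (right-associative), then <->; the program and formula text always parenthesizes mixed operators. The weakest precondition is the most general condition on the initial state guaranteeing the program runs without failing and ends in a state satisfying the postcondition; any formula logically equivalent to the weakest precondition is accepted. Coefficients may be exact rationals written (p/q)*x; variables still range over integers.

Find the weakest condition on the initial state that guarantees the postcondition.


Working backward. After the program, the postcondition (not (3*c + 3*s > s - 5 or c = 2*s + 3)) -> ((3/3)*s + (tot - 5) >= -5 or (p + s <= -6 or (3/3)*c + (2*s - 6) > 2*p + 5)) must hold; in canonical form it is (not (3*c + 2*s > -5 or c = 2*s + 3)) -> (s + tot >= 0 or p + s <= -6 or c + 2*s > 2*p + 11).
Before u := c - 3: (not (3*c + 2*s > -5 or c = 2*s + 3)) -> (s + tot >= 0 or p + s <= -6 or c + 2*s > 2*p + 11)
Before skip: (not (3*c + 2*s > -5 or c = 2*s + 3)) -> (s + tot >= 0 or p + s <= -6 or c + 2*s > 2*p + 11)
Before tot := u + c - 1: (not (3*c + 2*s > -5 or c = 2*s + 3)) -> (c + s + u >= 1 or p + s <= -6 or c + 2*s > 2*p + 11)
Answer: WP = (not (3*c + 2*s > -5 or c = 2*s + 3)) -> (c + s + u >= 1 or p + s <= -6 or c + 2*s > 2*p + 11)


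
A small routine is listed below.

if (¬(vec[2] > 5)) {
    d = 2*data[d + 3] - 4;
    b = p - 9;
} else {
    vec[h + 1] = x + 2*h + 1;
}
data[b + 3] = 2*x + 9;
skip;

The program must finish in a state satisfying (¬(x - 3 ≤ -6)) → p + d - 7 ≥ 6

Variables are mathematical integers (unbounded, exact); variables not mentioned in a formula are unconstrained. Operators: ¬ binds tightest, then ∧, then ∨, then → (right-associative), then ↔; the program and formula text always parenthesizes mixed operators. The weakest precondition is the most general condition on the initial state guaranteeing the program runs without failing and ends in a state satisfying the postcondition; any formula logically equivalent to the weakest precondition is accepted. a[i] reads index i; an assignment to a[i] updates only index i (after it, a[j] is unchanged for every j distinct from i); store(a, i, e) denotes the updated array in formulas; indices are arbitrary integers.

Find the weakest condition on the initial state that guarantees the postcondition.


Working backward. After the program, the postcondition (¬(x - 3 ≤ -6)) → p + d - 7 ≥ 6 must hold; in canonical form it is (¬(x ≤ -3)) → d + p ≥ 13.
Before skip: (¬(x ≤ -3)) → d + p ≥ 13
Before data[b + 3] := 2*x + 9: (¬(x ≤ -3)) → d + p ≥ 13
Then branch requires (¬(x ≤ -3)) → 2*data[d + 3] + p ≥ 17; else branch requires (¬(x ≤ -3)) → d + p ≥ 13.
Before the if: ((¬(vec[2] > 5)) → ((¬(x ≤ -3)) → 2*data[d + 3] + p ≥ 17)) ∧ (vec[2] > 5 → ((¬(x ≤ -3)) → d + p ≥ 13))
Answer: WP = ((¬(vec[2] > 5)) → ((¬(x ≤ -3)) → 2*data[d + 3] + p ≥ 17)) ∧ (vec[2] > 5 → ((¬(x ≤ -3)) → d + p ≥ 13))
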